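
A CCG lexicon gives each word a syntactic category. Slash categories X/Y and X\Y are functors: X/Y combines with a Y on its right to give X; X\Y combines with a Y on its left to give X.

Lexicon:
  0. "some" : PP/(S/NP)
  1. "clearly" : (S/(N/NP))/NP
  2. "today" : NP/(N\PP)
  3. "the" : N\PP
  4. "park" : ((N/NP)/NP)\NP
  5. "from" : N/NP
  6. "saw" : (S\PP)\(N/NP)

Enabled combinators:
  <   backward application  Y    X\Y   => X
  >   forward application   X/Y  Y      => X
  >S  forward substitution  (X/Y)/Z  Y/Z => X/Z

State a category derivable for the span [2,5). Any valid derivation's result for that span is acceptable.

[0,7] S   <
  [0,5] PP   >
    [0,1] "some" : PP/(S/NP)
    [1,5] S/NP   >S
      [1,2] "clearly" : (S/(N/NP))/NP
      [2,5] (N/NP)/NP   <
        [2,4] NP   >
          [2,3] "today" : NP/(N\PP)
          [3,4] "the" : N\PP
        [4,5] "park" : ((N/NP)/NP)\NP
  [5,7] S\PP   <
    [5,6] "from" : N/NP
    [6,7] "saw" : (S\PP)\(N/NP)

(N/NP)/NP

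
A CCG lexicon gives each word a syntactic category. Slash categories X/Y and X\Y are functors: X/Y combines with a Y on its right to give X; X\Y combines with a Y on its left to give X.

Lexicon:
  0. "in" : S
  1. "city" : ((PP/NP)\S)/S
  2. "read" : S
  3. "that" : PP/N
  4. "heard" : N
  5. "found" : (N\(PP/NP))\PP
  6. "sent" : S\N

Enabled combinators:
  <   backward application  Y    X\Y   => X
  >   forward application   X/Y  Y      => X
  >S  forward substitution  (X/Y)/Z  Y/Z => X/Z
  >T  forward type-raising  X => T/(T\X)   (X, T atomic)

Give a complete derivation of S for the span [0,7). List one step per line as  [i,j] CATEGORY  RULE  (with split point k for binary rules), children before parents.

[0,1] S  lex  "in"
[1,2] ((PP/NP)\S)/S  lex  "city"
[2,3] S  lex  "read"
[1,3] (PP/NP)\S  >  k=2
[0,3] PP/NP  <  k=1
[3,4] PP/N  lex  "that"
[4,5] N  lex  "heard"
[3,5] PP  >  k=4
[5,6] (N\(PP/NP))\PP  lex  "found"
[3,6] N\(PP/NP)  <  k=5
[0,6] N  <  k=3
[6,7] S\N  lex  "sent"
[0,7] S  <  k=6

[0,7] S   <
  [0,6] N   <
    [0,3] PP/NP   <
      [0,1] "in" : S
      [1,3] (PP/NP)\S   >
        [1,2] "city" : ((PP/NP)\S)/S
        [2,3] "read" : S
    [3,6] N\(PP/NP)   <
      [3,5] PP   >
        [3,4] "that" : PP/N
        [4,5] "heard" : N
      [5,6] "found" : (N\(PP/NP))\PP
  [6,7] "sent" : S\N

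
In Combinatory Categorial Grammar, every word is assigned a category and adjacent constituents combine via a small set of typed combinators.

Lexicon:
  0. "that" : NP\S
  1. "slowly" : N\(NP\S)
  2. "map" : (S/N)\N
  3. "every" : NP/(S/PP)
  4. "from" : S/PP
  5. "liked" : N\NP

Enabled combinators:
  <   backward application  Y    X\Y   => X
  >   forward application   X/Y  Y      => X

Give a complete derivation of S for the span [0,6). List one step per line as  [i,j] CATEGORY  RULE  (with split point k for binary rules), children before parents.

[0,1] NP\S  lex  "that"
[1,2] N\(NP\S)  lex  "slowly"
[0,2] N  <  k=1
[2,3] (S/N)\N  lex  "map"
[0,3] S/N  <  k=2
[3,4] NP/(S/PP)  lex  "every"
[4,5] S/PP  lex  "from"
[3,5] NP  >  k=4
[5,6] N\NP  lex  "liked"
[3,6] N  <  k=5
[0,6] S  >  k=3

[0,6] S   >
  [0,3] S/N   <
    [0,2] N   <
      [0,1] "that" : NP\S
      [1,2] "slowly" : N\(NP\S)
    [2,3] "map" : (S/N)\N
  [3,6] N   <
    [3,5] NP   >
      [3,4] "every" : NP/(S/PP)
      [4,5] "from" : S/PP
    [5,6] "liked" : N\NP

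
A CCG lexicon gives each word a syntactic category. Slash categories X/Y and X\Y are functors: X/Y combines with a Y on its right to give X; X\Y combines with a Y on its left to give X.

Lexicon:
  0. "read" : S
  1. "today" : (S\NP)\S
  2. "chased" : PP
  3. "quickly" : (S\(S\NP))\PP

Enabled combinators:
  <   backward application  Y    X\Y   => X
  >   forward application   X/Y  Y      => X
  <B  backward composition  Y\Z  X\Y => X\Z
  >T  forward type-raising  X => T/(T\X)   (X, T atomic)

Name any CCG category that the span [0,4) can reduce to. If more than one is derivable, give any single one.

[0,4] S   <
  [0,2] S\NP   <
    [0,1] "read" : S
    [1,2] "today" : (S\NP)\S
  [2,4] S\(S\NP)   <
    [2,3] "chased" : PP
    [3,4] "quickly" : (S\(S\NP))\PP

S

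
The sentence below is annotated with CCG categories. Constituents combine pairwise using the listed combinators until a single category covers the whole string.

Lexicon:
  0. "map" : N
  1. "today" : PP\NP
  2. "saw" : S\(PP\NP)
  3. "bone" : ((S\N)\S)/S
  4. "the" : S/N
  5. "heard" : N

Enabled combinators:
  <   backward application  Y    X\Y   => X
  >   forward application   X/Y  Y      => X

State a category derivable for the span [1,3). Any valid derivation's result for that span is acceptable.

[0,6] S   <
  [0,1] "map" : N
  [1,6] S\N   <
    [1,3] S   <
      [1,2] "today" : PP\NP
      [2,3] "saw" : S\(PP\NP)
    [3,6] (S\N)\S   >
      [3,4] "bone" : ((S\N)\S)/S
      [4,6] S   >
        [4,5] "the" : S/N
        [5,6] "heard" : N

S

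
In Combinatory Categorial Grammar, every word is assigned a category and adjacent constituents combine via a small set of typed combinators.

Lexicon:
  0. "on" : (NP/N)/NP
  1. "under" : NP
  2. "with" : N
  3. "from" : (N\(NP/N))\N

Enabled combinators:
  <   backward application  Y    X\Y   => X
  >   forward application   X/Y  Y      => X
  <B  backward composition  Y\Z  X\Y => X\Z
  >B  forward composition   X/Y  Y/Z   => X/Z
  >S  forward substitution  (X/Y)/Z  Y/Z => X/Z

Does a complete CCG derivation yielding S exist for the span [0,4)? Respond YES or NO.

NO

(NP/N)/NP NP N (N\(NP/N))\N
CKY chart[0,4] = {N}; S ∉ chart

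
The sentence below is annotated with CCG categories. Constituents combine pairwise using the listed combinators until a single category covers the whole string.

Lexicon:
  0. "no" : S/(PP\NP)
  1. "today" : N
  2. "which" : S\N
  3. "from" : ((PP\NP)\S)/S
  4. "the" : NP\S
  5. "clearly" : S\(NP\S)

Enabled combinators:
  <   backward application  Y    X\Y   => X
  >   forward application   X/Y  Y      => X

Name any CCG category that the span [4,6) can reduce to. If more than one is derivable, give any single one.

S

[0,6] S   >
  [0,1] "no" : S/(PP\NP)
  [1,6] PP\NP   <
    [1,3] S   <
      [1,2] "today" : N
      [2,3] "which" : S\N
    [3,6] (PP\NP)\S   >
      [3,4] "from" : ((PP\NP)\S)/S
      [4,6] S   <
        [4,5] "the" : NP\S
        [5,6] "clearly" : S\(NP\S)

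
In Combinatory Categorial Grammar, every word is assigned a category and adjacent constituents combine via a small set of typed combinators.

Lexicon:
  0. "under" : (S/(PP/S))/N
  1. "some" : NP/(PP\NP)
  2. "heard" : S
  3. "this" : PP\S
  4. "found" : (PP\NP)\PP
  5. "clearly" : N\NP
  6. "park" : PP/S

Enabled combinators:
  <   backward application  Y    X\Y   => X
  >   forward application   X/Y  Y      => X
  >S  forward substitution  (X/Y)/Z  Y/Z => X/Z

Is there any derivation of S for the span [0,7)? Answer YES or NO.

[0,7] S   >
  [0,6] S/(PP/S)   >
    [0,1] "under" : (S/(PP/S))/N
    [1,6] N   <
      [1,5] NP   >
        [1,2] "some" : NP/(PP\NP)
        [2,5] PP\NP   <
          [2,4] PP   <
            [2,3] "heard" : S
            [3,4] "this" : PP\S
          [4,5] "found" : (PP\NP)\PP
      [5,6] "clearly" : N\NP
  [6,7] "park" : PP/S

YES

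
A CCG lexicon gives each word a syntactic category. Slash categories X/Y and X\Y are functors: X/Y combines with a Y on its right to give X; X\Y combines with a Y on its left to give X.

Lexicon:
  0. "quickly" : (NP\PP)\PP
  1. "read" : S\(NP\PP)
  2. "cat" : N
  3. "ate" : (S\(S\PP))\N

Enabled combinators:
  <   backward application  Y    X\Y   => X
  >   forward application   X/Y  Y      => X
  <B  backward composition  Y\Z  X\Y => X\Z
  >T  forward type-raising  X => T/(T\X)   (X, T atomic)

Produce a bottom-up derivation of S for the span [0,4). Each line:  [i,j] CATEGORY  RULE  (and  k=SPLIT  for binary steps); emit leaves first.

[0,4] S   <
  [0,2] S\PP   <B
    [0,1] "quickly" : (NP\PP)\PP
    [1,2] "read" : S\(NP\PP)
  [2,4] S\(S\PP)   <
    [2,3] "cat" : N
    [3,4] "ate" : (S\(S\PP))\N

[0,1] (NP\PP)\PP  lex  "quickly"
[1,2] S\(NP\PP)  lex  "read"
[0,2] S\PP  <B  k=1
[2,3] N  lex  "cat"
[3,4] (S\(S\PP))\N  lex  "ate"
[2,4] S\(S\PP)  <  k=3
[0,4] S  <  k=2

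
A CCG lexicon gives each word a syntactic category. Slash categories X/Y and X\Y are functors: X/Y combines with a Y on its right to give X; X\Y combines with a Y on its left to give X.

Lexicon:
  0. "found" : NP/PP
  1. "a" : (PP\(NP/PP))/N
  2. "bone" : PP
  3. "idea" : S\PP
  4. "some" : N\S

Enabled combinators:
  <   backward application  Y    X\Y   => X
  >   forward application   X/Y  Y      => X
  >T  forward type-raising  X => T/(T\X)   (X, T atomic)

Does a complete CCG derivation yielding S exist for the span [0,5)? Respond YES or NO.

NP/PP (PP\(NP/PP))/N PP S\PP N\S
CKY chart[0,5] = {N/(N\PP), NP/(NP\PP), PP, PP/(PP\PP), S/(S\PP)}; S ∉ chart

NO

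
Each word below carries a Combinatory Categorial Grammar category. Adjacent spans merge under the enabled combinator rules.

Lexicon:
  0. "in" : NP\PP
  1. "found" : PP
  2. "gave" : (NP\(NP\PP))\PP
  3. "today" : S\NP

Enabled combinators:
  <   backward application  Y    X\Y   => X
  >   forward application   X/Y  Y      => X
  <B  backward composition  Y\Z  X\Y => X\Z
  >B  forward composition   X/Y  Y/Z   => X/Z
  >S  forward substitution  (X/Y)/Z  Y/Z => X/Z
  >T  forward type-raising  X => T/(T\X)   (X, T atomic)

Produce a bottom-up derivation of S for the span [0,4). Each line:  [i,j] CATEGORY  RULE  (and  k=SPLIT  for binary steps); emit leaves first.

[0,4] S   <
  [0,3] NP   <
    [0,1] "in" : NP\PP
    [1,3] NP\(NP\PP)   <
      [1,2] "found" : PP
      [2,3] "gave" : (NP\(NP\PP))\PP
  [3,4] "today" : S\NP

[0,1] NP\PP  lex  "in"
[1,2] PP  lex  "found"
[2,3] (NP\(NP\PP))\PP  lex  "gave"
[1,3] NP\(NP\PP)  <  k=2
[0,3] NP  <  k=1
[3,4] S\NP  lex  "today"
[0,4] S  <  k=3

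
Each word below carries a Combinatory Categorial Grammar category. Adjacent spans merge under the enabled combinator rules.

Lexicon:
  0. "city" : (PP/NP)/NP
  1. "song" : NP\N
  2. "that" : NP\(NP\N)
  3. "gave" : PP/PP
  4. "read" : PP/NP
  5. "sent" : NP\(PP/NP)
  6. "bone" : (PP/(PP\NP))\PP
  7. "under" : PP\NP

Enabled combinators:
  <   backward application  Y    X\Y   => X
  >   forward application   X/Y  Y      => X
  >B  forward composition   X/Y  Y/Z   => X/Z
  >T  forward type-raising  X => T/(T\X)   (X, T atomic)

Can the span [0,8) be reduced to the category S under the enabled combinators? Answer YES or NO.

NO

(PP/NP)/NP NP\N NP\(NP\N) PP/PP PP/NP NP\(PP/NP) (PP/(PP\NP))\PP PP\NP
CKY chart[0,8] = {N/(N\PP), NP/(NP\PP), PP, PP/(PP\PP), S/(S\PP)}; S ∉ chart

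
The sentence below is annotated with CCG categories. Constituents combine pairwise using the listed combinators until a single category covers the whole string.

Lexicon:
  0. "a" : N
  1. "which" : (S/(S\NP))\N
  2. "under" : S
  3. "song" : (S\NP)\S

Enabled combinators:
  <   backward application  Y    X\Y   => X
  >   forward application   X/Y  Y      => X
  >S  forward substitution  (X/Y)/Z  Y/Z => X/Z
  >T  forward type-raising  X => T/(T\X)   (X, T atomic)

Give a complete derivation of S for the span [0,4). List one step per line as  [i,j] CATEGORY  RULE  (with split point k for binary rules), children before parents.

[0,1] N  lex  "a"
[1,2] (S/(S\NP))\N  lex  "which"
[0,2] S/(S\NP)  <  k=1
[2,3] S  lex  "under"
[3,4] (S\NP)\S  lex  "song"
[2,4] S\NP  <  k=3
[0,4] S  >  k=2

[0,4] S   >
  [0,2] S/(S\NP)   <
    [0,1] "a" : N
    [1,2] "which" : (S/(S\NP))\N
  [2,4] S\NP   <
    [2,3] "under" : S
    [3,4] "song" : (S\NP)\S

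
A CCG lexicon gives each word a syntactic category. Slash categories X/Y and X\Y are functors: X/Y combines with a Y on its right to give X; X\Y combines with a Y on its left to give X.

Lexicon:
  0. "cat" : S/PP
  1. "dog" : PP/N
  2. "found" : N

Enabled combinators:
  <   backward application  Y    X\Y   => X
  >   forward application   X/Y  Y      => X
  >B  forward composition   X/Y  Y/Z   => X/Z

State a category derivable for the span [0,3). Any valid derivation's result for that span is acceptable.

[0,3] S   >
  [0,1] "cat" : S/PP
  [1,3] PP   >
    [1,2] "dog" : PP/N
    [2,3] "found" : N

S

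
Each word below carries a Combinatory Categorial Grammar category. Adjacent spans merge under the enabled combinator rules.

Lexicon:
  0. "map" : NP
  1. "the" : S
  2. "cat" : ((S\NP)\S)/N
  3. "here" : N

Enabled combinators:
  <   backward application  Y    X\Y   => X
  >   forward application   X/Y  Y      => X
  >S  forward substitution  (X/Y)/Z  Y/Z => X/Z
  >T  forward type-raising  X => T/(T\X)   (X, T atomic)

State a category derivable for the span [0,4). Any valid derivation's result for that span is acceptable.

S

[0,4] S   <
  [0,1] "map" : NP
  [1,4] S\NP   <
    [1,2] "the" : S
    [2,4] (S\NP)\S   >
      [2,3] "cat" : ((S\NP)\S)/N
      [3,4] "here" : N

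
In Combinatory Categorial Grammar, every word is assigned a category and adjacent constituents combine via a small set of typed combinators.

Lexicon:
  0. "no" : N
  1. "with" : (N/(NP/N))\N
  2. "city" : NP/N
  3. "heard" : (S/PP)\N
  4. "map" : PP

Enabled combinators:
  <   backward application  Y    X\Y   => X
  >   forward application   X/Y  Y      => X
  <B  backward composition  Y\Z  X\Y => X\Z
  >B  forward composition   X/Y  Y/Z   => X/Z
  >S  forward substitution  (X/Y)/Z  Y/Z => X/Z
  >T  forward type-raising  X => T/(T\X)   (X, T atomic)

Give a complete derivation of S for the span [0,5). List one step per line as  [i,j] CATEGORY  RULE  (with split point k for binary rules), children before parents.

[0,5] S   >
  [0,4] S/PP   <
    [0,3] N   >
      [0,2] N/(NP/N)   <
        [0,1] "no" : N
        [1,2] "with" : (N/(NP/N))\N
      [2,3] "city" : NP/N
    [3,4] "heard" : (S/PP)\N
  [4,5] "map" : PP

[0,1] N  lex  "no"
[1,2] (N/(NP/N))\N  lex  "with"
[0,2] N/(NP/N)  <  k=1
[2,3] NP/N  lex  "city"
[0,3] N  >  k=2
[3,4] (S/PP)\N  lex  "heard"
[0,4] S/PP  <  k=3
[4,5] PP  lex  "map"
[0,5] S  >  k=4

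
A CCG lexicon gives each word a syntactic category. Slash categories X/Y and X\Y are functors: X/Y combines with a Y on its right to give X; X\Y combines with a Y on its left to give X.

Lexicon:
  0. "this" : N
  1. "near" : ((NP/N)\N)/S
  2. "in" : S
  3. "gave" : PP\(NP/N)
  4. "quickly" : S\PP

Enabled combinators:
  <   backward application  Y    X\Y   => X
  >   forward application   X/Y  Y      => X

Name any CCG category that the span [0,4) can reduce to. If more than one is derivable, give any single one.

[0,5] S   <
  [0,4] PP   <
    [0,3] NP/N   <
      [0,1] "this" : N
      [1,3] (NP/N)\N   >
        [1,2] "near" : ((NP/N)\N)/S
        [2,3] "in" : S
    [3,4] "gave" : PP\(NP/N)
  [4,5] "quickly" : S\PP

PP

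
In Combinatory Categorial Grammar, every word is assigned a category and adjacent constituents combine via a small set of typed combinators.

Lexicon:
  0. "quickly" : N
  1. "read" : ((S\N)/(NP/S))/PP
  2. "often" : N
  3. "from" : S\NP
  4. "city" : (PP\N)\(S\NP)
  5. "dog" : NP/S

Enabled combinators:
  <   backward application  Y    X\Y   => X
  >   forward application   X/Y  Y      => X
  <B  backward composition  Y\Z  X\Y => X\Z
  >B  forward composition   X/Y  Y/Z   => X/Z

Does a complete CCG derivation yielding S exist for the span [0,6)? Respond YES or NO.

YES

[0,6] S   <
  [0,1] "quickly" : N
  [1,6] S\N   >
    [1,5] (S\N)/(NP/S)   >
      [1,2] "read" : ((S\N)/(NP/S))/PP
      [2,5] PP   <
        [2,3] "often" : N
        [3,5] PP\N   <
          [3,4] "from" : S\NP
          [4,5] "city" : (PP\N)\(S\NP)
    [5,6] "dog" : NP/S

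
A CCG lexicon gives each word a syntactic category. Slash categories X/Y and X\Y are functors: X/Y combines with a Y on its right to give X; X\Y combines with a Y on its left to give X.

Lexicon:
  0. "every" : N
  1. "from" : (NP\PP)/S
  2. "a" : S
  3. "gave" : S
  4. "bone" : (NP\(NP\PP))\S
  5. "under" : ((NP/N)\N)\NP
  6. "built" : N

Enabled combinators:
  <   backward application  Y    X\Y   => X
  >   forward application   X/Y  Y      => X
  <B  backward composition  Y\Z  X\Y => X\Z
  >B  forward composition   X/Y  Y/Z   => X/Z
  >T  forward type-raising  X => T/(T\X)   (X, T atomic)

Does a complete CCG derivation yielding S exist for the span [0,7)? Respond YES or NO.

NO

N (NP\PP)/S S S (NP\(NP\PP))\S ((NP/N)\N)\NP N
CKY chart[0,7] = {N/(N\NP), NP, NP/(NP\NP), NP/(N\N), PP/(PP\NP), S/(S\NP)}; S ∉ chart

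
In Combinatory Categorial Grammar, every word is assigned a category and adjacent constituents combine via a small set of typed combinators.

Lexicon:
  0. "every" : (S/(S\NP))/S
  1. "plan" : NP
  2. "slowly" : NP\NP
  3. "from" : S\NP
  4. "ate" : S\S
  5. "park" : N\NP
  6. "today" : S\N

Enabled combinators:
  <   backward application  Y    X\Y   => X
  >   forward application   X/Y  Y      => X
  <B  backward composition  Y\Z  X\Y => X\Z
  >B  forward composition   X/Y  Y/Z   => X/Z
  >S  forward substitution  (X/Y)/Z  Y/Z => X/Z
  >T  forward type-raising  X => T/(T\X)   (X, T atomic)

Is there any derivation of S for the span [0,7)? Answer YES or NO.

[0,7] S   >
  [0,5] S/(S\NP)   >
    [0,1] "every" : (S/(S\NP))/S
    [1,5] S   >
      [1,2] S/(S\NP)   >T
        [1,2] "plan" : NP
      [2,5] S\NP   <B
        [2,3] "slowly" : NP\NP
        [3,5] S\NP   <B
          [3,4] "from" : S\NP
          [4,5] "ate" : S\S
  [5,7] S\NP   <B
    [5,6] "park" : N\NP
    [6,7] "today" : S\N

YES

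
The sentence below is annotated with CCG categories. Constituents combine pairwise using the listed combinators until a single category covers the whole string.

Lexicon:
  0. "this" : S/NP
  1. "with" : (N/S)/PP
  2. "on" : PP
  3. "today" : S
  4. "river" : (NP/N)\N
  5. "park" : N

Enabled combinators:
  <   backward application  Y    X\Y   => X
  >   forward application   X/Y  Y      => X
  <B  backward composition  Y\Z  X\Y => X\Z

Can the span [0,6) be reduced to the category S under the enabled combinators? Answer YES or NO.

[0,6] S   >
  [0,1] "this" : S/NP
  [1,6] NP   >
    [1,5] NP/N   <
      [1,4] N   >
        [1,3] N/S   >
          [1,2] "with" : (N/S)/PP
          [2,3] "on" : PP
        [3,4] "today" : S
      [4,5] "river" : (NP/N)\N
    [5,6] "park" : N

YES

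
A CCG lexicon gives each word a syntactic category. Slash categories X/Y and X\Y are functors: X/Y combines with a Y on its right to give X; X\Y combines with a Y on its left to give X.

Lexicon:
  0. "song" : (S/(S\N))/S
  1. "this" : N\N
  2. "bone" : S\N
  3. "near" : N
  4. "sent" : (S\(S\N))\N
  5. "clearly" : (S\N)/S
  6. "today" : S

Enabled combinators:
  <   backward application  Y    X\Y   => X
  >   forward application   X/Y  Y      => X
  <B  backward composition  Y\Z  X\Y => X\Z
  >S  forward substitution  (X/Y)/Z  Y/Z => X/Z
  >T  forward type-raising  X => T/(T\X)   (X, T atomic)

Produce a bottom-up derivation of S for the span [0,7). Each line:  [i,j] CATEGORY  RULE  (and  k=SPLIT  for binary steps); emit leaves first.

[0,7] S   >
  [0,5] S/(S\N)   >
    [0,1] "song" : (S/(S\N))/S
    [1,5] S   <
      [1,3] S\N   <B
        [1,2] "this" : N\N
        [2,3] "bone" : S\N
      [3,5] S\(S\N)   <
        [3,4] "near" : N
        [4,5] "sent" : (S\(S\N))\N
  [5,7] S\N   >
    [5,6] "clearly" : (S\N)/S
    [6,7] "today" : S

[0,1] (S/(S\N))/S  lex  "song"
[1,2] N\N  lex  "this"
[2,3] S\N  lex  "bone"
[1,3] S\N  <B  k=2
[3,4] N  lex  "near"
[4,5] (S\(S\N))\N  lex  "sent"
[3,5] S\(S\N)  <  k=4
[1,5] S  <  k=3
[0,5] S/(S\N)  >  k=1
[5,6] (S\N)/S  lex  "clearly"
[6,7] S  lex  "today"
[5,7] S\N  >  k=6
[0,7] S  >  k=5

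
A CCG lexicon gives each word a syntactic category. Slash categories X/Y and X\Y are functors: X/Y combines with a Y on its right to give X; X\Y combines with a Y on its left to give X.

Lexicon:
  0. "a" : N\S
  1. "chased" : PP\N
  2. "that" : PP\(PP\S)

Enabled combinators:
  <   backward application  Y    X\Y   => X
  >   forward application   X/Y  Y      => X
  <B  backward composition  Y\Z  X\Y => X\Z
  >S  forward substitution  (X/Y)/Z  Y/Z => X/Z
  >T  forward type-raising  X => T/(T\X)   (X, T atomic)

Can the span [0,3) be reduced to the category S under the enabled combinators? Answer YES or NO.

NO

N\S PP\N PP\(PP\S)
CKY chart[0,3] = {N/(N\PP), NP/(NP\PP), PP, PP/(PP\PP), S/(S\PP)}; S ∉ chart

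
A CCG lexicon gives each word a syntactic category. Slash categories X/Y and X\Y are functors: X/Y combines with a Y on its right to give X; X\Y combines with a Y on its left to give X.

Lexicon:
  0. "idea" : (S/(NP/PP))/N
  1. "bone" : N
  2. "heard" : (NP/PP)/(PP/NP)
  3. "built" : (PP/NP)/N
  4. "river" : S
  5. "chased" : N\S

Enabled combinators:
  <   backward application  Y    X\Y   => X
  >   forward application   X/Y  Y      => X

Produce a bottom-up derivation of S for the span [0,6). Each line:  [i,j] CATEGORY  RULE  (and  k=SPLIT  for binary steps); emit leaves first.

[0,6] S   >
  [0,2] S/(NP/PP)   >
    [0,1] "idea" : (S/(NP/PP))/N
    [1,2] "bone" : N
  [2,6] NP/PP   >
    [2,3] "heard" : (NP/PP)/(PP/NP)
    [3,6] PP/NP   >
      [3,4] "built" : (PP/NP)/N
      [4,6] N   <
        [4,5] "river" : S
        [5,6] "chased" : N\S

[0,1] (S/(NP/PP))/N  lex  "idea"
[1,2] N  lex  "bone"
[0,2] S/(NP/PP)  >  k=1
[2,3] (NP/PP)/(PP/NP)  lex  "heard"
[3,4] (PP/NP)/N  lex  "built"
[4,5] S  lex  "river"
[5,6] N\S  lex  "chased"
[4,6] N  <  k=5
[3,6] PP/NP  >  k=4
[2,6] NP/PP  >  k=3
[0,6] S  >  k=2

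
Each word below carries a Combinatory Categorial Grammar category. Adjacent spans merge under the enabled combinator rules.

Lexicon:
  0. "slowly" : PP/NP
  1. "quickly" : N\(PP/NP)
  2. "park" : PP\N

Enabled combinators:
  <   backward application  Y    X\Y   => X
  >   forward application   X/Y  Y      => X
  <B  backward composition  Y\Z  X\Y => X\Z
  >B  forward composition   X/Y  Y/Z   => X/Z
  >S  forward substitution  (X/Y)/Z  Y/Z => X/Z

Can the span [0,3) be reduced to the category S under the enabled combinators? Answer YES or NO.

PP/NP N\(PP/NP) PP\N
CKY chart[0,3] = {PP}; S ∉ chart

NO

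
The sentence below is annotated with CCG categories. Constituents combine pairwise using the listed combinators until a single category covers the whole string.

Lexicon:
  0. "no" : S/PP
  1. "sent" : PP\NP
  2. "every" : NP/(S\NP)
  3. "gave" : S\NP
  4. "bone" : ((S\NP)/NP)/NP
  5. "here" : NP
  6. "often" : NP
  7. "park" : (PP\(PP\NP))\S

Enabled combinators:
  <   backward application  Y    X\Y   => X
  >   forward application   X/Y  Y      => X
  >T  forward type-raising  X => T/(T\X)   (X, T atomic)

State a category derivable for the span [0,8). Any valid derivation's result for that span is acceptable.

[0,8] S   >
  [0,1] "no" : S/PP
  [1,8] PP   <
    [1,2] "sent" : PP\NP
    [2,8] PP\(PP\NP)   <
      [2,7] S   <
        [2,4] NP   >
          [2,3] "every" : NP/(S\NP)
          [3,4] "gave" : S\NP
        [4,7] S\NP   >
          [4,6] (S\NP)/NP   >
            [4,5] "bone" : ((S\NP)/NP)/NP
            [5,6] "here" : NP
          [6,7] "often" : NP
      [7,8] "park" : (PP\(PP\NP))\S

S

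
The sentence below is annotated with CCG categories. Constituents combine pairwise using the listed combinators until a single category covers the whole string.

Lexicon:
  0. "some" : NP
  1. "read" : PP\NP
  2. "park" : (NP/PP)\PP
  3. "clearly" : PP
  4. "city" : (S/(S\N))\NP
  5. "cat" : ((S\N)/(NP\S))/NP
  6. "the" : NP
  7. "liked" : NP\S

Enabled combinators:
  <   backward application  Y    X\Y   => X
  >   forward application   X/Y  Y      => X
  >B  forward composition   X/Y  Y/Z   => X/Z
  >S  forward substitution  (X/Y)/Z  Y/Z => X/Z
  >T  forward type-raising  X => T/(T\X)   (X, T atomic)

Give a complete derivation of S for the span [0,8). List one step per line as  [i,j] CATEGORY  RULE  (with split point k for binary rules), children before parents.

[0,8] S   >
  [0,5] S/(S\N)   <
    [0,4] NP   >
      [0,3] NP/PP   <
        [0,2] PP   >
          [0,1] PP/(PP\NP)   >T
            [0,1] "some" : NP
          [1,2] "read" : PP\NP
        [2,3] "park" : (NP/PP)\PP
      [3,4] "clearly" : PP
    [4,5] "city" : (S/(S\N))\NP
  [5,8] S\N   >
    [5,7] (S\N)/(NP\S)   >
      [5,6] "cat" : ((S\N)/(NP\S))/NP
      [6,7] "the" : NP
    [7,8] "liked" : NP\S

[0,1] NP  lex  "some"
[0,1] PP/(PP\NP)  >T
[1,2] PP\NP  lex  "read"
[0,2] PP  >  k=1
[2,3] (NP/PP)\PP  lex  "park"
[0,3] NP/PP  <  k=2
[3,4] PP  lex  "clearly"
[0,4] NP  >  k=3
[4,5] (S/(S\N))\NP  lex  "city"
[0,5] S/(S\N)  <  k=4
[5,6] ((S\N)/(NP\S))/NP  lex  "cat"
[6,7] NP  lex  "the"
[5,7] (S\N)/(NP\S)  >  k=6
[7,8] NP\S  lex  "liked"
[5,8] S\N  >  k=7
[0,8] S  >  k=5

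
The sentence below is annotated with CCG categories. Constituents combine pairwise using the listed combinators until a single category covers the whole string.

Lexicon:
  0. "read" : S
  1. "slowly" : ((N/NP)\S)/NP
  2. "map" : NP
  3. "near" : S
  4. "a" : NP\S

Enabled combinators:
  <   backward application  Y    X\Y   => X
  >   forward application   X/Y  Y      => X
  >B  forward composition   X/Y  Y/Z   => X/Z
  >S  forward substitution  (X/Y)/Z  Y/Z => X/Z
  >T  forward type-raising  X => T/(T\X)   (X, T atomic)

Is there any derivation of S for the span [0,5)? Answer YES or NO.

S ((N/NP)\S)/NP NP S NP\S
CKY chart[0,5] = {N, N/(NP\NP), N/(N\N), NP/(NP\N), PP/(PP\N), S/(S\N)}; S ∉ chart

NO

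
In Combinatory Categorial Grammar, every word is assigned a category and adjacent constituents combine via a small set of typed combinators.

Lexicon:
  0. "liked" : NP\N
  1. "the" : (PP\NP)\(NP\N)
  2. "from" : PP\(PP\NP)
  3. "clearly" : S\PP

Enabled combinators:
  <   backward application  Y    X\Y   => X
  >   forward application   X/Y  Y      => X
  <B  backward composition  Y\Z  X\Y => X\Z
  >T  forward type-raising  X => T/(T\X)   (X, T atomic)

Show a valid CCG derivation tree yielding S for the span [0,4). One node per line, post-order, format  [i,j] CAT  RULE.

[0,1] NP\N  lex  "liked"
[1,2] (PP\NP)\(NP\N)  lex  "the"
[0,2] PP\NP  <  k=1
[2,3] PP\(PP\NP)  lex  "from"
[0,3] PP  <  k=2
[3,4] S\PP  lex  "clearly"
[0,4] S  <  k=3

[0,4] S   <
  [0,3] PP   <
    [0,2] PP\NP   <
      [0,1] "liked" : NP\N
      [1,2] "the" : (PP\NP)\(NP\N)
    [2,3] "from" : PP\(PP\NP)
  [3,4] "clearly" : S\PP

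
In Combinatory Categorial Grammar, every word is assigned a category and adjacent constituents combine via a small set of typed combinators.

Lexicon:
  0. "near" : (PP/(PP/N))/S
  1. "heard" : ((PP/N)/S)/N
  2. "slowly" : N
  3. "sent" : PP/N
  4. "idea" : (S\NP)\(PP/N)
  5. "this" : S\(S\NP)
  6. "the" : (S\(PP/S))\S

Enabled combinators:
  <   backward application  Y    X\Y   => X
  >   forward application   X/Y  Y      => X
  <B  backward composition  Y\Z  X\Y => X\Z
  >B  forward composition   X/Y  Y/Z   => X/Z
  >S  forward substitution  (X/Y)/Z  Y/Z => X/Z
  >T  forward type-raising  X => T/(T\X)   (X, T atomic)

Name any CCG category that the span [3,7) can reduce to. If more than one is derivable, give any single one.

S\(PP/S)

[0,7] S   <
  [0,3] PP/S   >S
    [0,1] "near" : (PP/(PP/N))/S
    [1,3] (PP/N)/S   >
      [1,2] "heard" : ((PP/N)/S)/N
      [2,3] "slowly" : N
  [3,7] S\(PP/S)   <
    [3,6] S   <
      [3,5] S\NP   <
        [3,4] "sent" : PP/N
        [4,5] "idea" : (S\NP)\(PP/N)
      [5,6] "this" : S\(S\NP)
    [6,7] "the" : (S\(PP/S))\S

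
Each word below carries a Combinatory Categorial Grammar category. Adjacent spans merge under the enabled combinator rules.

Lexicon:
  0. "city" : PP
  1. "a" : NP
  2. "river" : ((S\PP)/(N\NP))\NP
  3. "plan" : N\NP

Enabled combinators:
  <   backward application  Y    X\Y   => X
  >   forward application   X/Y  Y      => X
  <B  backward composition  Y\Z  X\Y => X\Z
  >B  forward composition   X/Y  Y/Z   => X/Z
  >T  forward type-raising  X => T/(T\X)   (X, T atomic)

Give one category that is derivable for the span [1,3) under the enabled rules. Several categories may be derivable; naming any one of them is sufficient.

(S\PP)/(N\NP)

[0,4] S   >
  [0,1] S/(S\PP)   >T
    [0,1] "city" : PP
  [1,4] S\PP   >
    [1,3] (S\PP)/(N\NP)   <
      [1,2] "a" : NP
      [2,3] "river" : ((S\PP)/(N\NP))\NP
    [3,4] "plan" : N\NP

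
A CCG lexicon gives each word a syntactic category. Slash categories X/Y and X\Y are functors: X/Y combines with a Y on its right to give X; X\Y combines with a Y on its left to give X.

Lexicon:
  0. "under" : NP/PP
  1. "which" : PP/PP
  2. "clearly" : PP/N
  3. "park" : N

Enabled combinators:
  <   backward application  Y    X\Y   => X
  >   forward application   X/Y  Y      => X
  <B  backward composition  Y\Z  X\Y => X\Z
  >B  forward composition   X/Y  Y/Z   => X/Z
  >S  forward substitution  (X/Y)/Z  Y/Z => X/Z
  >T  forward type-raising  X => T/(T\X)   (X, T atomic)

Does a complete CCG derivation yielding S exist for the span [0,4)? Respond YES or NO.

NP/PP PP/PP PP/N N
CKY chart[0,4] = {N/(N\NP), NP, NP/(NP\NP), NP/(N\N), NP/(PP\PP), PP/(PP\NP), S/(S\NP)}; S ∉ chart

NO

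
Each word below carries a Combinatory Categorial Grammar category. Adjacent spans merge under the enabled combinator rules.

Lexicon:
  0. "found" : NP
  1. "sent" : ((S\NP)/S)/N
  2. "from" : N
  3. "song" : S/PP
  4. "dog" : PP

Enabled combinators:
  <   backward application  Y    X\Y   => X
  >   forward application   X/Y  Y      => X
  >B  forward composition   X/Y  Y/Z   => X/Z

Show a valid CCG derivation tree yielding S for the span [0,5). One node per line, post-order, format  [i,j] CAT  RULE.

[0,5] S   <
  [0,1] "found" : NP
  [1,5] S\NP   >
    [1,3] (S\NP)/S   >
      [1,2] "sent" : ((S\NP)/S)/N
      [2,3] "from" : N
    [3,5] S   >
      [3,4] "song" : S/PP
      [4,5] "dog" : PP

[0,1] NP  lex  "found"
[1,2] ((S\NP)/S)/N  lex  "sent"
[2,3] N  lex  "from"
[1,3] (S\NP)/S  >  k=2
[3,4] S/PP  lex  "song"
[4,5] PP  lex  "dog"
[3,5] S  >  k=4
[1,5] S\NP  >  k=3
[0,5] S  <  k=1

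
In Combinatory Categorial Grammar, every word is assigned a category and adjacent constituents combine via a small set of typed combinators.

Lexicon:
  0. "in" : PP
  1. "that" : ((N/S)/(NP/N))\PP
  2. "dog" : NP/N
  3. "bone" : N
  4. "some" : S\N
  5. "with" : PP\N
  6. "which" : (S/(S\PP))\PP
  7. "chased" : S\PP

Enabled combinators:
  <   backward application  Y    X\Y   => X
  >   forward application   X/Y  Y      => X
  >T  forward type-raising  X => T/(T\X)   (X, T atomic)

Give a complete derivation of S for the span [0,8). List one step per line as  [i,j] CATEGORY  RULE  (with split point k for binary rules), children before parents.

[0,1] PP  lex  "in"
[1,2] ((N/S)/(NP/N))\PP  lex  "that"
[0,2] (N/S)/(NP/N)  <  k=1
[2,3] NP/N  lex  "dog"
[0,3] N/S  >  k=2
[3,4] N  lex  "bone"
[3,4] S/(S\N)  >T
[4,5] S\N  lex  "some"
[3,5] S  >  k=4
[0,5] N  >  k=3
[5,6] PP\N  lex  "with"
[0,6] PP  <  k=5
[6,7] (S/(S\PP))\PP  lex  "which"
[0,7] S/(S\PP)  <  k=6
[7,8] S\PP  lex  "chased"
[0,8] S  >  k=7

[0,8] S   >
  [0,7] S/(S\PP)   <
    [0,6] PP   <
      [0,5] N   >
        [0,3] N/S   >
          [0,2] (N/S)/(NP/N)   <
            [0,1] "in" : PP
            [1,2] "that" : ((N/S)/(NP/N))\PP
          [2,3] "dog" : NP/N
        [3,5] S   >
          [3,4] S/(S\N)   >T
            [3,4] "bone" : N
          [4,5] "some" : S\N
      [5,6] "with" : PP\N
    [6,7] "which" : (S/(S\PP))\PP
  [7,8] "chased" : S\PP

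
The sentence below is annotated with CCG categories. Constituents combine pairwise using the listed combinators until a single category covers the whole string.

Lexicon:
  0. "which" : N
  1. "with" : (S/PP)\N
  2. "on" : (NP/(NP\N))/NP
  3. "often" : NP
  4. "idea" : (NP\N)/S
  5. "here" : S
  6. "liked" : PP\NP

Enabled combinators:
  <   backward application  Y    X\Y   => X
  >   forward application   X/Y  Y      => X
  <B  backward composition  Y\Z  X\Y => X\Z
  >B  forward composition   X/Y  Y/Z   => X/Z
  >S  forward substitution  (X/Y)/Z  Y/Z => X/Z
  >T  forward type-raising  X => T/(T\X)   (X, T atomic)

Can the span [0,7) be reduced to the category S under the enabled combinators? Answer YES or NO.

YES

[0,7] S   >
  [0,2] S/PP   <
    [0,1] "which" : N
    [1,2] "with" : (S/PP)\N
  [2,7] PP   <
    [2,6] NP   >
      [2,4] NP/(NP\N)   >
        [2,3] "on" : (NP/(NP\N))/NP
        [3,4] "often" : NP
      [4,6] NP\N   >
        [4,5] "idea" : (NP\N)/S
        [5,6] "here" : S
    [6,7] "liked" : PP\NP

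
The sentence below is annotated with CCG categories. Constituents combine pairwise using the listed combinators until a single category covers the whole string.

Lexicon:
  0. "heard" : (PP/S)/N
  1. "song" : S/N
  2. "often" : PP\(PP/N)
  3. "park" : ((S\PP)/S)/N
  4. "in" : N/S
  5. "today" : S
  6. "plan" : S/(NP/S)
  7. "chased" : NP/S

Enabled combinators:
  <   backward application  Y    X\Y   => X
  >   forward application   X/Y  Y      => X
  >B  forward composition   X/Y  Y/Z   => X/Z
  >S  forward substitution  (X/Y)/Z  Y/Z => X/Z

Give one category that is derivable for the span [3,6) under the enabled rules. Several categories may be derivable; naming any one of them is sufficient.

[0,8] S   <
  [0,3] PP   <
    [0,2] PP/N   >S
      [0,1] "heard" : (PP/S)/N
      [1,2] "song" : S/N
    [2,3] "often" : PP\(PP/N)
  [3,8] S\PP   >
    [3,6] (S\PP)/S   >
      [3,4] "park" : ((S\PP)/S)/N
      [4,6] N   >
        [4,5] "in" : N/S
        [5,6] "today" : S
    [6,8] S   >
      [6,7] "plan" : S/(NP/S)
      [7,8] "chased" : NP/S

(S\PP)/S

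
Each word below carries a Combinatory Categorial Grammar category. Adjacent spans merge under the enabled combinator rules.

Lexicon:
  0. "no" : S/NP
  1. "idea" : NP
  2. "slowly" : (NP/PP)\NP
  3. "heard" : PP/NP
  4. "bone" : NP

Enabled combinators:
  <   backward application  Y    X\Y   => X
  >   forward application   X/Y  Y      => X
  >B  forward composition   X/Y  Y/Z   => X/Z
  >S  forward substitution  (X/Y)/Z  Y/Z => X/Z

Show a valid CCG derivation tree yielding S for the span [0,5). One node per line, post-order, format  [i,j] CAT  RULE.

[0,1] S/NP  lex  "no"
[1,2] NP  lex  "idea"
[2,3] (NP/PP)\NP  lex  "slowly"
[1,3] NP/PP  <  k=2
[0,3] S/PP  >B  k=1
[3,4] PP/NP  lex  "heard"
[4,5] NP  lex  "bone"
[3,5] PP  >  k=4
[0,5] S  >  k=3

[0,5] S   >
  [0,3] S/PP   >B
    [0,1] "no" : S/NP
    [1,3] NP/PP   <
      [1,2] "idea" : NP
      [2,3] "slowly" : (NP/PP)\NP
  [3,5] PP   >
    [3,4] "heard" : PP/NP
    [4,5] "bone" : NP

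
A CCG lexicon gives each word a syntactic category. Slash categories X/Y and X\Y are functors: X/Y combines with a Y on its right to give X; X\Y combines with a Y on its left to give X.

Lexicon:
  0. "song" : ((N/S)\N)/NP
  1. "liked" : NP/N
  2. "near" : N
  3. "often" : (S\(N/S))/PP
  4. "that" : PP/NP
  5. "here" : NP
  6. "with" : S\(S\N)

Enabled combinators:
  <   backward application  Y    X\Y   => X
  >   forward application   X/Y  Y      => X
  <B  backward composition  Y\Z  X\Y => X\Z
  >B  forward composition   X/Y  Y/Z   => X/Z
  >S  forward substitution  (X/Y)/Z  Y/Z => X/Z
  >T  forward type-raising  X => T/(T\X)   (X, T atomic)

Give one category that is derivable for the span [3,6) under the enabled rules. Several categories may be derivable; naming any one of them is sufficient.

[0,7] S   <
  [0,6] S\N   <B
    [0,3] (N/S)\N   >
      [0,1] "song" : ((N/S)\N)/NP
      [1,3] NP   >
        [1,2] "liked" : NP/N
        [2,3] "near" : N
    [3,6] S\(N/S)   >
      [3,4] "often" : (S\(N/S))/PP
      [4,6] PP   >
        [4,5] "that" : PP/NP
        [5,6] "here" : NP
  [6,7] "with" : S\(S\N)

S\(N/S)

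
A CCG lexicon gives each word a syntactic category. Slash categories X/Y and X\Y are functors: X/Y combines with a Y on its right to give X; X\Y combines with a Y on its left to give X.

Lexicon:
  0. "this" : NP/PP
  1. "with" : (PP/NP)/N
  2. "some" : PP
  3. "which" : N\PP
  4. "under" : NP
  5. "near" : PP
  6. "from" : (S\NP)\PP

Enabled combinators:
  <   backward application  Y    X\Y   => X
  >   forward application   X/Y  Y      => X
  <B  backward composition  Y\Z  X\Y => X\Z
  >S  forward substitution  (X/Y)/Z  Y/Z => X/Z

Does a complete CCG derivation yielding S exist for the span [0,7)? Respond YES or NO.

[0,7] S   <
  [0,5] NP   >
    [0,1] "this" : NP/PP
    [1,5] PP   >
      [1,4] PP/NP   >
        [1,2] "with" : (PP/NP)/N
        [2,4] N   <
          [2,3] "some" : PP
          [3,4] "which" : N\PP
      [4,5] "under" : NP
  [5,7] S\NP   <
    [5,6] "near" : PP
    [6,7] "from" : (S\NP)\PP

YES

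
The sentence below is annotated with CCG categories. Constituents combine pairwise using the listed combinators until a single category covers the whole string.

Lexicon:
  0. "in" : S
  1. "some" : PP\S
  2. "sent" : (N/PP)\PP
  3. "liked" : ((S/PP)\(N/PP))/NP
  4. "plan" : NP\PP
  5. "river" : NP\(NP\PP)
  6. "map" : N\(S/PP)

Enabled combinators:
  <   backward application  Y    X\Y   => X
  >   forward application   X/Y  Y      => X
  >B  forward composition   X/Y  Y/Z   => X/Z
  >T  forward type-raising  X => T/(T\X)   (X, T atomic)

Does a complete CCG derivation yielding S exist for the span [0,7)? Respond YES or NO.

NO

S PP\S (N/PP)\PP ((S/PP)\(N/PP))/NP NP\PP NP\(NP\PP) N\(S/PP)
CKY chart[0,7] = {N, N/(N\N), NP/(NP\N), PP/(PP\N), S/(S\N)}; S ∉ chart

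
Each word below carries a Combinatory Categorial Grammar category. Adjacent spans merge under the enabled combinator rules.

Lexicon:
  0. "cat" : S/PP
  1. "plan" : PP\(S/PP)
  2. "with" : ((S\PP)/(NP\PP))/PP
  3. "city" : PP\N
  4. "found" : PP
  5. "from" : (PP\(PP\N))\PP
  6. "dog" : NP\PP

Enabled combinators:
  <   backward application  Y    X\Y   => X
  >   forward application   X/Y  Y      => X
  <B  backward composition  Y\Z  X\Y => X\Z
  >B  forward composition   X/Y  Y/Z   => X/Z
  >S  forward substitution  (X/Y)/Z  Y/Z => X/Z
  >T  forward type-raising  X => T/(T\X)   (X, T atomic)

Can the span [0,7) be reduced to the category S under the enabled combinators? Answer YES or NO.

YES

[0,7] S   <
  [0,2] PP   <
    [0,1] "cat" : S/PP
    [1,2] "plan" : PP\(S/PP)
  [2,7] S\PP   >
    [2,6] (S\PP)/(NP\PP)   >
      [2,3] "with" : ((S\PP)/(NP\PP))/PP
      [3,6] PP   <
        [3,4] "city" : PP\N
        [4,6] PP\(PP\N)   <
          [4,5] "found" : PP
          [5,6] "from" : (PP\(PP\N))\PP
    [6,7] "dog" : NP\PP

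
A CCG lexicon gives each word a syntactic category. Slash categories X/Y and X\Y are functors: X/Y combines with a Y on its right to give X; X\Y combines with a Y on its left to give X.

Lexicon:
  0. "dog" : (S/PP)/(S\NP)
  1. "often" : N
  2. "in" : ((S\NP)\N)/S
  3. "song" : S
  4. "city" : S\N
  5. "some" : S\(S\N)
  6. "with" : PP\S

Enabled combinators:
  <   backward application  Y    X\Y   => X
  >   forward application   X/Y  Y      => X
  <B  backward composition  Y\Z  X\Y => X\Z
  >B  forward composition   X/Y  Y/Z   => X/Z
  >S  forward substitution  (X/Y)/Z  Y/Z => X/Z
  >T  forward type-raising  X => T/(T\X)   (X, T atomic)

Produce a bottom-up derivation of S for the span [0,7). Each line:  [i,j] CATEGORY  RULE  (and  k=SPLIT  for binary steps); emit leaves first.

[0,1] (S/PP)/(S\NP)  lex  "dog"
[1,2] N  lex  "often"
[2,3] ((S\NP)\N)/S  lex  "in"
[3,4] S  lex  "song"
[2,4] (S\NP)\N  >  k=3
[1,4] S\NP  <  k=2
[0,4] S/PP  >  k=1
[4,5] S\N  lex  "city"
[5,6] S\(S\N)  lex  "some"
[4,6] S  <  k=5
[6,7] PP\S  lex  "with"
[4,7] PP  <  k=6
[0,7] S  >  k=4

[0,7] S   >
  [0,4] S/PP   >
    [0,1] "dog" : (S/PP)/(S\NP)
    [1,4] S\NP   <
      [1,2] "often" : N
      [2,4] (S\NP)\N   >
        [2,3] "in" : ((S\NP)\N)/S
        [3,4] "song" : S
  [4,7] PP   <
    [4,6] S   <
      [4,5] "city" : S\N
      [5,6] "some" : S\(S\N)
    [6,7] "with" : PP\S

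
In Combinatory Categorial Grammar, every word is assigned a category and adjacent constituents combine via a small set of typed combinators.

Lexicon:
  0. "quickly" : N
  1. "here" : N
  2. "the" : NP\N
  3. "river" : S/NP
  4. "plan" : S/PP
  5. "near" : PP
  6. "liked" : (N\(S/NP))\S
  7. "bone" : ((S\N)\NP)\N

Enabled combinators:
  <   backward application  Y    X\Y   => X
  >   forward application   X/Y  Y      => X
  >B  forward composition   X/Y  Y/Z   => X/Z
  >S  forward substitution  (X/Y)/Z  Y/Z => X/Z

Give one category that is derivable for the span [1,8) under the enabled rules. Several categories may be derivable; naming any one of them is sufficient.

S\N

[0,8] S   <
  [0,1] "quickly" : N
  [1,8] S\N   <
    [1,3] NP   <
      [1,2] "here" : N
      [2,3] "the" : NP\N
    [3,8] (S\N)\NP   <
      [3,7] N   <
        [3,4] "river" : S/NP
        [4,7] N\(S/NP)   <
          [4,6] S   >
            [4,5] "plan" : S/PP
            [5,6] "near" : PP
          [6,7] "liked" : (N\(S/NP))\S
      [7,8] "bone" : ((S\N)\NP)\N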